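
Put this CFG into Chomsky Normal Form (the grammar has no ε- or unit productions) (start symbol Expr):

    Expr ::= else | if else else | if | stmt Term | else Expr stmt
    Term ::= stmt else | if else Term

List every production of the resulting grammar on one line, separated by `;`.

Expr ::= else | X1 Y1 | if | X3 Term | X2 Y2; Term ::= X3 X2 | X1 Y3; X1 ::= if; X2 ::= else; X3 ::= stmt; Y1 ::= X2 X2; Y2 ::= Expr X3; Y3 ::= X2 Term

Introduce a nonterminal for each terminal appearing in a rule of length ≥ 2: X1 → if, X2 → else, X3 → stmt.
Binarize each right-hand side of length ≥ 3 by chaining fresh nonterminals (Y1, Y2, …): affected rules were Expr → X1 X2 X2; Expr → X2 Expr X3; Term → X1 X2 Term.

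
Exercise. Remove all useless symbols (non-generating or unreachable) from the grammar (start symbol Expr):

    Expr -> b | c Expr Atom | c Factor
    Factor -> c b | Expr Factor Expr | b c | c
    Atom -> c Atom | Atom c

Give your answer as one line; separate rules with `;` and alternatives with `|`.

Expr -> b | c Factor; Factor -> c b | Expr Factor Expr | b c | c

Generating nonterminals: {Expr, Factor}.
Reachable from Expr after that: {Expr, Factor}.
Removed useless symbols: {Atom} and every production mentioning them.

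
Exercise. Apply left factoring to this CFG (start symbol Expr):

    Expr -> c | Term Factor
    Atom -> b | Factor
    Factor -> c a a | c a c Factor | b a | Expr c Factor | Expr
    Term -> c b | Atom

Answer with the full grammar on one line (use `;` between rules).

Expr -> c | Term Factor; Atom -> b | Factor; Factor -> b a | c a Factor1 | Expr Factor2; Term -> c b | Atom; Factor1 -> a | c Factor; Factor2 -> c Factor | ε

Factor has alternatives sharing prefix 'c a': factor to Factor → c a Factor1 with Factor1 → a | c Factor.
Factor has alternatives sharing prefix 'Expr': factor to Factor → Expr Factor2 with Factor2 → c Factor | ε.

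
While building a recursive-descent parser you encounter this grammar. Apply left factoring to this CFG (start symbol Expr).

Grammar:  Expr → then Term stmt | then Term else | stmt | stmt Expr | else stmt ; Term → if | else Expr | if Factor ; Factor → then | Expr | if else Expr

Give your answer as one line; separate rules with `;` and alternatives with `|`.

Expr has alternatives sharing prefix 'then Term': factor to Expr → then Term Expr1 with Expr1 → stmt | else.
Expr has alternatives sharing prefix 'stmt': factor to Expr → stmt Expr2 with Expr2 → ε | Expr.
Term has alternatives sharing prefix 'if': factor to Term → if Term1 with Term1 → ε | Factor.

Expr → else stmt | then Term Expr1 | stmt Expr2; Term → else Expr | if Term1; Factor → then | Expr | if else Expr; Expr1 → stmt | else; Expr2 → ε | Expr; Term1 → ε | Factor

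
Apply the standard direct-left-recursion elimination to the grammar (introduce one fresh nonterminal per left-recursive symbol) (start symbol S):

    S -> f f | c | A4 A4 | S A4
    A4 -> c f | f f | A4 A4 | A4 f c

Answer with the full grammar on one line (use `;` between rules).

S -> f f S' | c S' | A4 A4 S'; A4 -> c f A4' | f f A4'; S' -> A4 S' | ε; A4' -> A4 A4' | f c A4' | ε

Left recursion appears on S, A4.
For S: α = {A4}, β = {f f, c, A4 A4}. Rewrite as S → β S' and S' → α S' | ε.
For A4: α = {A4, f c}, β = {c f, f f}. Rewrite as A4 → β A4' and A4' → α A4' | ε.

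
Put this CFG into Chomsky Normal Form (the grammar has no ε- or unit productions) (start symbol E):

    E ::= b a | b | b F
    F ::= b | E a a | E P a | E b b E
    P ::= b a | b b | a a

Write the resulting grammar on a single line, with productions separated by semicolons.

E ::= X1 X2 | b | X1 F; F ::= b | E Y1 | E Y2 | E Y3; P ::= X1 X2 | X1 X1 | X2 X2; X1 ::= b; X2 ::= a; Y1 ::= X2 X2; Y2 ::= P X2; Y3 ::= X1 Y4; Y4 ::= X1 E

Introduce a nonterminal for each terminal appearing in a rule of length ≥ 2: X1 → b, X2 → a.
Binarize each right-hand side of length ≥ 3 by chaining fresh nonterminals (Y1, Y2, …): affected rules were F → E X2 X2; F → E P X2; F → E X1 X1 E.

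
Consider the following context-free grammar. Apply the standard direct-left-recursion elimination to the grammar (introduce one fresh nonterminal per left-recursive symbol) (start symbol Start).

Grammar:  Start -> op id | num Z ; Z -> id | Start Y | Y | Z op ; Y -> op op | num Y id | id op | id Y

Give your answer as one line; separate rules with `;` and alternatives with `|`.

Left recursion appears on Z.
For Z: α = {op}, β = {id, Start Y, Y}. Rewrite as Z → β Z1 and Z1 → α Z1 | ε.

Start -> op id | num Z; Z -> id Z1 | Start Y Z1 | Y Z1; Y -> op op | num Y id | id op | id Y; Z1 -> op Z1 | ε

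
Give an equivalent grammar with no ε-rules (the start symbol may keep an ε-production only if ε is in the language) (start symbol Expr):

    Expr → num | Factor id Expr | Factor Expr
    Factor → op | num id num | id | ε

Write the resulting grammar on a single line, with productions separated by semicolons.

Nullable nonterminals: {Factor}.
ε ∉ L(G), so no ε-production is kept.
For each production, add variants omitting each subset of nullable occurrences: Expr → Factor id Expr gives Factor id Expr | id Expr.

Expr → num | Factor id Expr | id Expr | Factor Expr; Factor → op | num id num | id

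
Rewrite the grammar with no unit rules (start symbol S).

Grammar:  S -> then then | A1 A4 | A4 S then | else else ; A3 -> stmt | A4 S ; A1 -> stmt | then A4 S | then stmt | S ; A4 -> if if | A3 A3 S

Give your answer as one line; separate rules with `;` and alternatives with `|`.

Unit pairs: A1 ⇒* {S}.
For every A with A ⇒* B via unit rules, add B's non-unit alternatives to A; then delete every rule of the form X → Y.

S -> then then | A1 A4 | A4 S then | else else; A3 -> stmt | A4 S; A1 -> stmt | then A4 S | then stmt | then then | A1 A4 | A4 S then | else else; A4 -> if if | A3 A3 S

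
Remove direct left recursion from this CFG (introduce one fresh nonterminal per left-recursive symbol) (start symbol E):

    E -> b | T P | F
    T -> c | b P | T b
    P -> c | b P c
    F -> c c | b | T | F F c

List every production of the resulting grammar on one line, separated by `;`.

E -> b | T P | F; T -> c T' | b P T'; P -> c | b P c; F -> c c F' | b F' | T F'; T' -> b T' | ε; F' -> F c F' | ε

Left recursion appears on T, F.
For T: α = {b}, β = {c, b P}. Rewrite as T → β T' and T' → α T' | ε.
For F: α = {F c}, β = {c c, b, T}. Rewrite as F → β F' and F' → α F' | ε.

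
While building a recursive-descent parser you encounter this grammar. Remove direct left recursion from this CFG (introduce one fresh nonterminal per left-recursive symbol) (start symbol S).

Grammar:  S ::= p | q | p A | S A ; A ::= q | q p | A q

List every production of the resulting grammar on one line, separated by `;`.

Directly left-recursive nonterminals: S, A.
For S: α = {A}, β = {p, q, p A}. Rewrite as S → β S' and S' → α S' | ε.
For A: α = {q}, β = {q, q p}. Rewrite as A → β A' and A' → α A' | ε.

S ::= p S' | q S' | p A S'; A ::= q A' | q p A'; S' ::= A S' | ε; A' ::= q A' | ε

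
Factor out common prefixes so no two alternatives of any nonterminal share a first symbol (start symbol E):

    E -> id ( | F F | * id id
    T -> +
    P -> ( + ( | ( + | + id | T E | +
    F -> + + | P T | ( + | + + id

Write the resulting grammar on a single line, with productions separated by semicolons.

P has alternatives sharing prefix '( +': factor to P → ( + P' with P' → ( | ε.
P has alternatives sharing prefix '+': factor to P → + P'' with P'' → id | ε.
F has alternatives sharing prefix '+ +': factor to F → + + F' with F' → ε | id.

E -> id ( | F F | * id id; T -> +; P -> T E | ( + P' | + P''; F -> P T | ( + | + + F'; P' -> ( | ε; P'' -> id | ε; F' -> ε | id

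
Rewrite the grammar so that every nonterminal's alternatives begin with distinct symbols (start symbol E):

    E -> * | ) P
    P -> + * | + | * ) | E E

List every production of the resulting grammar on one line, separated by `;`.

P has alternatives sharing prefix '+': factor to P → + P' with P' → * | ε.

E -> * | ) P; P -> * ) | E E | + P'; P' -> * | epsilon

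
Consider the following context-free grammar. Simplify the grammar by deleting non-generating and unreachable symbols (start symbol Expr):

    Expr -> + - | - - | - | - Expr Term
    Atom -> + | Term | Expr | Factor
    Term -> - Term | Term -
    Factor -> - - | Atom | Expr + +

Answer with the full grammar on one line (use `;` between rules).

Expr -> + - | - - | -

Generating nonterminals: {Atom, Expr, Factor}.
Reachable from Expr after that: {Expr}.
Removed useless symbols: {Atom, Factor, Term} and every production mentioning them.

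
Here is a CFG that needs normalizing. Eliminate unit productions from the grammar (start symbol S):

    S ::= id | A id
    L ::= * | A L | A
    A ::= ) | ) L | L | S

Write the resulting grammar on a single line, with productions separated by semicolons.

Unit pairs: A ⇒* {L, S}; L ⇒* {A, S}.
For every A with A ⇒* B via unit rules, add B's non-unit alternatives to A; then delete every rule of the form X → Y.

S ::= id | A id; L ::= * | A L | id | A id | ) | ) L; A ::= * | A L | id | A id | ) | ) L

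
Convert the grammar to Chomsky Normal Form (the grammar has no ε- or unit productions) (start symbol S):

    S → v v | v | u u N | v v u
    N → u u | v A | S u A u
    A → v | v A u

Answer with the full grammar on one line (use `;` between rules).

Introduce a nonterminal for each terminal appearing in a rule of length ≥ 2: X1 → v, X2 → u.
Binarize each right-hand side of length ≥ 3 by chaining fresh nonterminals (Y1, Y2, …): affected rules were S → X2 X2 N; S → X1 X1 X2; N → S X2 A X2; A → X1 A X2.

S → X1 X1 | v | X2 Y1 | X1 Y2; N → X2 X2 | X1 A | S Y3; A → v | X1 Y5; X1 → v; X2 → u; Y1 → X2 N; Y2 → X1 X2; Y3 → X2 Y4; Y4 → A X2; Y5 → A X2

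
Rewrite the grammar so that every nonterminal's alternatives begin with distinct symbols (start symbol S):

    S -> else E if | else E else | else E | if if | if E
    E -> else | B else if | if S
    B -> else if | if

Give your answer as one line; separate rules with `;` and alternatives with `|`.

S -> else E S' | if S''; E -> else | B else if | if S; B -> else if | if; S' -> if | else | epsilon; S'' -> if | E

S has alternatives sharing prefix 'else E': factor to S → else E S' with S' → if | else | ε.
S has alternatives sharing prefix 'if': factor to S → if S'' with S'' → if | E.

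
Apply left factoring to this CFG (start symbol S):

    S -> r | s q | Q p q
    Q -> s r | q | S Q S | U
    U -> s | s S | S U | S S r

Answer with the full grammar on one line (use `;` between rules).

U has alternatives sharing prefix 's': factor to U → s U' with U' → ε | S.
U has alternatives sharing prefix 'S': factor to U → S U'' with U'' → U | S r.

S -> r | s q | Q p q; Q -> s r | q | S Q S | U; U -> s U' | S U''; U' -> ε | S; U'' -> U | S r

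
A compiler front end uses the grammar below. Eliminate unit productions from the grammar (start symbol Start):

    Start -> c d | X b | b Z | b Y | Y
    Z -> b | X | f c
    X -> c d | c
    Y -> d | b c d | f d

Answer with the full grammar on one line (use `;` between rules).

Start -> c d | X b | b Z | b Y | d | b c d | f d; Z -> b | f c | c d | c; X -> c d | c; Y -> d | b c d | f d

Unit pairs: Start ⇒* {Y}; Z ⇒* {X}.
For every A with A ⇒* B via unit rules, add B's non-unit alternatives to A; then delete every rule of the form X → Y.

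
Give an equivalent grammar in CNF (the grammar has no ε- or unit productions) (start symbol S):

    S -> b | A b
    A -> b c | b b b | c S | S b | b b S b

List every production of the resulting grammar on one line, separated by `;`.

S -> b | A X1; A -> X1 X2 | X1 Y1 | X2 S | S X1 | X1 Y2; X1 -> b; X2 -> c; Y1 -> X1 X1; Y2 -> X1 Y3; Y3 -> S X1

Introduce a nonterminal for each terminal appearing in a rule of length ≥ 2: X1 → b, X2 → c.
Binarize each right-hand side of length ≥ 3 by chaining fresh nonterminals (Y1, Y2, …): affected rules were A → X1 X1 X1; A → X1 X1 S X1.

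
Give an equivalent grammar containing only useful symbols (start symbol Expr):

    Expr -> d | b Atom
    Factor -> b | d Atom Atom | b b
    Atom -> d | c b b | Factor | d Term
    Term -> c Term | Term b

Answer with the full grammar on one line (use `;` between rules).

Expr -> d | b Atom; Factor -> b | d Atom Atom | b b; Atom -> d | c b b | Factor

Generating nonterminals: {Atom, Expr, Factor}.
Reachable from Expr after that: {Atom, Expr, Factor}.
Removed useless symbols: {Term} and every production mentioning them.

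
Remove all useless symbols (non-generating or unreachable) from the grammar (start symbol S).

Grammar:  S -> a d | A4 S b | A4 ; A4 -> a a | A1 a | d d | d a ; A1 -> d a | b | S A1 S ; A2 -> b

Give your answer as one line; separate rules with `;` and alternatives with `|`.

S -> a d | A4 S b | A4; A4 -> a a | A1 a | d d | d a; A1 -> d a | b | S A1 S

Generating nonterminals: {A1, A2, A4, S}.
Reachable from S after that: {A1, A4, S}.
Removed useless symbols: {A2} and every production mentioning them.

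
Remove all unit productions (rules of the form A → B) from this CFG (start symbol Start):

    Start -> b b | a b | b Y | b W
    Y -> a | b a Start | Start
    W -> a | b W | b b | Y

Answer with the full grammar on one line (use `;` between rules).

Unit pairs: W ⇒* {Start, Y}; Y ⇒* {Start}.
For every A with A ⇒* B via unit rules, add B's non-unit alternatives to A; then delete every rule of the form X → Y.

Start -> b b | a b | b Y | b W; Y -> b b | a b | b Y | b W | a | b a Start; W -> b b | a b | b Y | b W | a | b a Start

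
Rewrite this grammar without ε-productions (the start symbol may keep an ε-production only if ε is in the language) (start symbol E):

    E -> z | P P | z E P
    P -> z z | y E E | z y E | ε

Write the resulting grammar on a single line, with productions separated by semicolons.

E -> z | P P | P | z E P | z E | z P | ε; P -> z z | y E E | y E | y | z y E | z y

The nullable symbols are {E, P}.
ε ∈ L(G) since E is nullable, so keep E → ε.
For each production, add variants omitting each subset of nullable occurrences: E → P P gives P P | P. E → z E P gives z E P | z E | z P. P → y E E gives y E E | y E | y. P → z y E gives z y E | z y.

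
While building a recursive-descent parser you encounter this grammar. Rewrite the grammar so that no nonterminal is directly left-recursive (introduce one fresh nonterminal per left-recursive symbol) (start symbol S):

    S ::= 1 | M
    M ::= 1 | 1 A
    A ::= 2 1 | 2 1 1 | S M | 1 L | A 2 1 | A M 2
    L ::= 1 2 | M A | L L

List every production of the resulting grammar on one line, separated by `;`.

A, L are directly left-recursive.
For A: α = {2 1, M 2}, β = {2 1, 2 1 1, S M, 1 L}. Rewrite as A → β A' and A' → α A' | ε.
For L: α = {L}, β = {1 2, M A}. Rewrite as L → β L' and L' → α L' | ε.

S ::= 1 | M; M ::= 1 | 1 A; A ::= 2 1 A' | 2 1 1 A' | S M A' | 1 L A'; L ::= 1 2 L' | M A L'; A' ::= 2 1 A' | M 2 A' | ε; L' ::= L L' | ε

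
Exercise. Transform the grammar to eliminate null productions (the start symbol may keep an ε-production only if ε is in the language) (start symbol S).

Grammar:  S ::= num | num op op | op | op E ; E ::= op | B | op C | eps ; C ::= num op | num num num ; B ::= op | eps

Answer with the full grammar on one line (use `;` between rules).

Nullable nonterminals: {B, E}.
ε ∉ L(G), so no ε-production is kept.

S ::= num | num op op | op | op E; E ::= op | B | op C; C ::= num op | num num num; B ::= op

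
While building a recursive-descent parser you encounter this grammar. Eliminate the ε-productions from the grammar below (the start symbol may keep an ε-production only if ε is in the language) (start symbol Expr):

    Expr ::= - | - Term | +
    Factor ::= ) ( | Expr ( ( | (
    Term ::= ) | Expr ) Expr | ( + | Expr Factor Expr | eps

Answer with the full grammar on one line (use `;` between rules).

Expr ::= - | - Term | +; Factor ::= ) ( | Expr ( ( | (; Term ::= ) | Expr ) Expr | ( + | Expr Factor Expr

Nullable set = {Term}.
ε ∉ L(G), so no ε-production is kept.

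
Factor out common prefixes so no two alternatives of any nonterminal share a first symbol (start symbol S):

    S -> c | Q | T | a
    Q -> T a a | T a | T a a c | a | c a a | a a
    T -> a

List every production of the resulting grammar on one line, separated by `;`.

Q has alternatives sharing prefix 'T a': factor to Q → T a Q' with Q' → a | ε | a c.
Q has alternatives sharing prefix 'a': factor to Q → a Q'' with Q'' → ε | a.
Q' has alternatives sharing prefix 'a': factor to Q' → a Q''' with Q''' → ε | c.

S -> c | Q | T | a; Q -> c a a | T a Q' | a Q''; T -> a; Q' -> ε | a Q'''; Q'' -> ε | a; Q''' -> ε | c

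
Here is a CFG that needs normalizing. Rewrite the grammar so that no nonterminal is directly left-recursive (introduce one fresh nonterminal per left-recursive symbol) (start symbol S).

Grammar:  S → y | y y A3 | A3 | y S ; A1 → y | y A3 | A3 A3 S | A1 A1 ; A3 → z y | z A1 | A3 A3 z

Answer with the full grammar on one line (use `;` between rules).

A1, A3 are directly left-recursive.
For A1: α = {A1}, β = {y, y A3, A3 A3 S}. Rewrite as A1 → β A1' and A1' → α A1' | ε.
For A3: α = {A3 z}, β = {z y, z A1}. Rewrite as A3 → β A3' and A3' → α A3' | ε.

S → y | y y A3 | A3 | y S; A1 → y A1' | y A3 A1' | A3 A3 S A1'; A3 → z y A3' | z A1 A3'; A1' → A1 A1' | ε; A3' → A3 z A3' | ε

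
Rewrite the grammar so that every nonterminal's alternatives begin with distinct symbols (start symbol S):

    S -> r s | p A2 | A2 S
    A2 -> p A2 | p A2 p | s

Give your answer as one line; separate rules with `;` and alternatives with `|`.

S -> r s | p A2 | A2 S; A2 -> s | p A2 A2'; A2' -> ε | p

A2 has alternatives sharing prefix 'p A2': factor to A2 → p A2 A2' with A2' → ε | p.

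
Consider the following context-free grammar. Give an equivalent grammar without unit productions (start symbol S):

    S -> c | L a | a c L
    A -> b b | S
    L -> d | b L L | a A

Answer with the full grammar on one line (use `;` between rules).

S -> c | L a | a c L; A -> c | L a | a c L | b b; L -> d | b L L | a A

Unit pairs: A ⇒* {S}.
For each unit pair (A, B), copy every non-unit production of B to A, then drop all unit productions.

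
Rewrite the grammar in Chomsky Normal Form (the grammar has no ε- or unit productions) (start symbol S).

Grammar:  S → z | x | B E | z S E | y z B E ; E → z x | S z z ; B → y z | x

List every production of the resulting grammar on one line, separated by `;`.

S → z | x | B E | X1 Y1 | X2 Y2; E → X1 X3 | S Y4; B → X2 X1 | x; X1 → z; X2 → y; X3 → x; Y1 → S E; Y2 → X1 Y3; Y3 → B E; Y4 → X1 X1

Introduce a nonterminal for each terminal appearing in a rule of length ≥ 2: X1 → z, X2 → y, X3 → x.
Binarize each right-hand side of length ≥ 3 by chaining fresh nonterminals (Y1, Y2, …): affected rules were S → X1 S E; S → X2 X1 B E; E → S X1 X1.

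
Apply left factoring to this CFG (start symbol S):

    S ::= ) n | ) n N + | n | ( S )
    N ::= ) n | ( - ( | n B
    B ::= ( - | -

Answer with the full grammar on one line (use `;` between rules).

S has alternatives sharing prefix ') n': factor to S → ) n S' with S' → ε | N +.

S ::= n | ( S ) | ) n S'; N ::= ) n | ( - ( | n B; B ::= ( - | -; S' ::= ε | N +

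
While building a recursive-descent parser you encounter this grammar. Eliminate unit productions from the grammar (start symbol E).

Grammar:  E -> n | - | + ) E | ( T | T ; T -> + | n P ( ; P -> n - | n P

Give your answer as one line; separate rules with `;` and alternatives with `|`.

Unit pairs: E ⇒* {T}.
Replace each nonterminal's rules with the union of the non-unit rules of every nonterminal it unit-derives.

E -> n | - | + ) E | ( T | + | n P (; T -> + | n P (; P -> n - | n P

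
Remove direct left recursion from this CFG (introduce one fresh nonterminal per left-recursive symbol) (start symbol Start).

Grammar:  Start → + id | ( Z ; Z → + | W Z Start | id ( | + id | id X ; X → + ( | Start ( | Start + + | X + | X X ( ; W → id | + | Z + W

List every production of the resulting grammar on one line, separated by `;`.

X is directly left-recursive.
For X: α = {+, X (}, β = {+ (, Start (, Start + +}. Rewrite as X → β X1 and X1 → α X1 | ε.

Start → + id | ( Z; Z → + | W Z Start | id ( | + id | id X; X → + ( X1 | Start ( X1 | Start + + X1; W → id | + | Z + W; X1 → + X1 | X ( X1 | ε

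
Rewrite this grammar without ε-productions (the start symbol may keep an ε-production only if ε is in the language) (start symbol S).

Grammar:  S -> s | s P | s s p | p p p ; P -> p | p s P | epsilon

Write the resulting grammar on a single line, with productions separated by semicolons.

S -> s | s P | s s p | p p p; P -> p | p s P | p s

Nullable set = {P}.
ε ∉ L(G), so no ε-production is kept.
Expand every rule over subsets of its nullable positions: P → p s P gives p s P | p s.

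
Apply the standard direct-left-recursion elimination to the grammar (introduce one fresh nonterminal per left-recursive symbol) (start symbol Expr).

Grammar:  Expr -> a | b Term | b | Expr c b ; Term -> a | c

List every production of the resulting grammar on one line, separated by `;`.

Left recursion appears on Expr.
For Expr: α = {c b}, β = {a, b Term, b}. Rewrite as Expr → β Expr1 and Expr1 → α Expr1 | ε.

Expr -> a Expr1 | b Term Expr1 | b Expr1; Term -> a | c; Expr1 -> c b Expr1 | epsilon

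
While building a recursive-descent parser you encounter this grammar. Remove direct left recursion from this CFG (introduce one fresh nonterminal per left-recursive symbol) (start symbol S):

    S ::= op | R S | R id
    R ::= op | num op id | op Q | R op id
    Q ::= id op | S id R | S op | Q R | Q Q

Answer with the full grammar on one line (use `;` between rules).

S ::= op | R S | R id; R ::= op R' | num op id R' | op Q R'; Q ::= id op Q' | S id R Q' | S op Q'; R' ::= op id R' | eps; Q' ::= R Q' | Q Q' | eps

Left recursion appears on R, Q.
For R: α = {op id}, β = {op, num op id, op Q}. Rewrite as R → β R' and R' → α R' | ε.
For Q: α = {R, Q}, β = {id op, S id R, S op}. Rewrite as Q → β Q' and Q' → α Q' | ε.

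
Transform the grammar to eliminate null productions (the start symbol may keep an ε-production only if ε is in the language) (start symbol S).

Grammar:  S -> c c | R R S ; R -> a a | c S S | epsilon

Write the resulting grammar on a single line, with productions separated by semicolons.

Nullable set = {R}.
ε ∉ L(G), so no ε-production is kept.
Add the nullable-subset variants: S → R R S gives R R S | R S.

S -> c c | R R S | R S; R -> a a | c S S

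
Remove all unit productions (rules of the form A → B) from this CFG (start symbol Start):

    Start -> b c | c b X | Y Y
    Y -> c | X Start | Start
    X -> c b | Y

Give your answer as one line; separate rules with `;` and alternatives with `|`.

Start -> b c | c b X | Y Y; Y -> b c | c b X | Y Y | c | X Start; X -> b c | c b X | Y Y | c b | c | X Start

Unit pairs: X ⇒* {Start, Y}; Y ⇒* {Start}.
For every A with A ⇒* B via unit rules, add B's non-unit alternatives to A; then delete every rule of the form X → Y.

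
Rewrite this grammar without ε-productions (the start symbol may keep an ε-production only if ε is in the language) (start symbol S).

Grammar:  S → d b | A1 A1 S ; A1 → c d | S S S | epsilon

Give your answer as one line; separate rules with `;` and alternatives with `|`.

S → d b | A1 A1 S | A1 S; A1 → c d | S S S

Nullable nonterminals: {A1}.
ε ∉ L(G), so no ε-production is kept.
Expand every rule over subsets of its nullable positions: S → A1 A1 S gives A1 A1 S | A1 S.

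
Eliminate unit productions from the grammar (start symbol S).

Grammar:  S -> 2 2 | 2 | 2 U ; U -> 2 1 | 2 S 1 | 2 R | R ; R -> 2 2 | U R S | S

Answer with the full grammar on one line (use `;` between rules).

Unit pairs: R ⇒* {S}; U ⇒* {R, S}.
For every A with A ⇒* B via unit rules, add B's non-unit alternatives to A; then delete every rule of the form X → Y.

S -> 2 2 | 2 | 2 U; U -> 2 1 | 2 S 1 | 2 R | 2 2 | 2 | 2 U | U R S; R -> 2 2 | 2 | 2 U | U R S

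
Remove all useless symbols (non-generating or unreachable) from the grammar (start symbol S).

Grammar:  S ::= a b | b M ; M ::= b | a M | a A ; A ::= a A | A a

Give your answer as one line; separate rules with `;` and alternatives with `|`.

S ::= a b | b M; M ::= b | a M

Generating nonterminals: {M, S}.
Reachable from S after that: {M, S}.
Removed useless symbols: {A} and every production mentioning them.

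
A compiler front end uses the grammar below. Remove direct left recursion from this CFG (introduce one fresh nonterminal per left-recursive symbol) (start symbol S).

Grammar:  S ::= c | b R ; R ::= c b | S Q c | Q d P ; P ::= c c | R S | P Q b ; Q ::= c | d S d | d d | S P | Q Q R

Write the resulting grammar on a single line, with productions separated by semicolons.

S ::= c | b R; R ::= c b | S Q c | Q d P; P ::= c c P' | R S P'; Q ::= c Q' | d S d Q' | d d Q' | S P Q'; P' ::= Q b P' | ε; Q' ::= Q R Q' | ε

Directly left-recursive nonterminals: P, Q.
For P: α = {Q b}, β = {c c, R S}. Rewrite as P → β P' and P' → α P' | ε.
For Q: α = {Q R}, β = {c, d S d, d d, S P}. Rewrite as Q → β Q' and Q' → α Q' | ε.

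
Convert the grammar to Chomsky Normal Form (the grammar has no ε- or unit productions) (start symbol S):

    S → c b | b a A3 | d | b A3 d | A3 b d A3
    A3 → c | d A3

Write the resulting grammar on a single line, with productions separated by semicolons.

Introduce a nonterminal for each terminal appearing in a rule of length ≥ 2: X1 → c, X2 → b, X3 → a, X4 → d.
Binarize each right-hand side of length ≥ 3 by chaining fresh nonterminals (Y1, Y2, …): affected rules were S → X2 X3 A3; S → X2 A3 X4; S → A3 X2 X4 A3.

S → X1 X2 | X2 Y1 | d | X2 Y2 | A3 Y3; A3 → c | X4 A3; X1 → c; X2 → b; X3 → a; X4 → d; Y1 → X3 A3; Y2 → A3 X4; Y3 → X2 Y4; Y4 → X4 A3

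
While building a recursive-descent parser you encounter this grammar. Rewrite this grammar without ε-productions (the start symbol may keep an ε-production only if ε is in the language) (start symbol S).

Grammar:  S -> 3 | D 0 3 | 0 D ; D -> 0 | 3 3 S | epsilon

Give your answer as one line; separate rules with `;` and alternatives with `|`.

The nullable symbols are {D}.
ε ∉ L(G), so no ε-production is kept.
Add the nullable-subset variants: S → D 0 3 gives D 0 3 | 0 3. S → 0 D gives 0 D | 0.

S -> 3 | D 0 3 | 0 3 | 0 D | 0; D -> 0 | 3 3 S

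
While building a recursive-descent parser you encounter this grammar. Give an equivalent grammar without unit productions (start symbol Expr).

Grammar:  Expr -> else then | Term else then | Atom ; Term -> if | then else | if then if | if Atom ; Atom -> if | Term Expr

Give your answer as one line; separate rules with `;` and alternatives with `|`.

Unit pairs: Expr ⇒* {Atom}.
For each unit pair (A, B), copy every non-unit production of B to A, then drop all unit productions.

Expr -> if | Term Expr | else then | Term else then; Term -> if | then else | if then if | if Atom; Atom -> if | Term Expr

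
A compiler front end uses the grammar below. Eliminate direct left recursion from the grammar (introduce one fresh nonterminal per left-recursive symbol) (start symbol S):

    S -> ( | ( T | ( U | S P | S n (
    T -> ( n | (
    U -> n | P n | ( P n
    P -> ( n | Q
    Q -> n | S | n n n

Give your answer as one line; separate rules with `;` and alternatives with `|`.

S -> ( S' | ( T S' | ( U S'; T -> ( n | (; U -> n | P n | ( P n; P -> ( n | Q; Q -> n | S | n n n; S' -> P S' | n ( S' | ε

Directly left-recursive nonterminal: S.
For S: α = {P, n (}, β = {(, ( T, ( U}. Rewrite as S → β S' and S' → α S' | ε.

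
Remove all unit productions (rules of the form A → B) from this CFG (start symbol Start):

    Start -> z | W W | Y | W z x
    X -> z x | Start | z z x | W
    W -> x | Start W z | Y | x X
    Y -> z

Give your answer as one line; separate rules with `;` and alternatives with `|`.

Unit pairs: Start ⇒* {Y}; W ⇒* {Y}; X ⇒* {Start, W, Y}.
For every A with A ⇒* B via unit rules, add B's non-unit alternatives to A; then delete every rule of the form X → Y.

Start -> z | W W | W z x; X -> z | W W | W z x | z x | z z x | x | Start W z | x X; W -> z | x | Start W z | x X; Y -> z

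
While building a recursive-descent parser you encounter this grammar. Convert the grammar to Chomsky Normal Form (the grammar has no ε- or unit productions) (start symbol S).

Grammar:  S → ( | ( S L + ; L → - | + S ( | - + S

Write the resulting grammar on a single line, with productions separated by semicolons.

S → ( | X1 Y1; L → - | X2 Y3 | X3 Y4; X1 → (; X2 → +; X3 → -; Y1 → S Y2; Y2 → L X2; Y3 → S X1; Y4 → X2 S

Introduce a nonterminal for each terminal appearing in a rule of length ≥ 2: X1 → (, X2 → +, X3 → -.
Binarize each right-hand side of length ≥ 3 by chaining fresh nonterminals (Y1, Y2, …): affected rules were S → X1 S L X2; L → X2 S X1; L → X3 X2 S.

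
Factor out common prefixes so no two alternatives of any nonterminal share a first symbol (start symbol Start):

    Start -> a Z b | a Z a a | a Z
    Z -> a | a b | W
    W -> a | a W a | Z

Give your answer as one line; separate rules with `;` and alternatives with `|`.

Start -> a Z Start1; Z -> W | a Z1; W -> Z | a W1; Start1 -> b | a a | ε; Z1 -> ε | b; W1 -> ε | W a

Start has alternatives sharing prefix 'a Z': factor to Start → a Z Start1 with Start1 → b | a a | ε.
Z has alternatives sharing prefix 'a': factor to Z → a Z1 with Z1 → ε | b.
W has alternatives sharing prefix 'a': factor to W → a W1 with W1 → ε | W a.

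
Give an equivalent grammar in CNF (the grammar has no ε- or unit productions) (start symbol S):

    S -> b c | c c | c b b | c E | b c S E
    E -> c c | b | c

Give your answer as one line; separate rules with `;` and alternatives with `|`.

S -> X1 X2 | X2 X2 | X2 Y1 | X2 E | X1 Y2; E -> X2 X2 | b | c; X1 -> b; X2 -> c; Y1 -> X1 X1; Y2 -> X2 Y3; Y3 -> S E

Introduce a nonterminal for each terminal appearing in a rule of length ≥ 2: X1 → b, X2 → c.
Binarize each right-hand side of length ≥ 3 by chaining fresh nonterminals (Y1, Y2, …): affected rules were S → X2 X1 X1; S → X1 X2 S E.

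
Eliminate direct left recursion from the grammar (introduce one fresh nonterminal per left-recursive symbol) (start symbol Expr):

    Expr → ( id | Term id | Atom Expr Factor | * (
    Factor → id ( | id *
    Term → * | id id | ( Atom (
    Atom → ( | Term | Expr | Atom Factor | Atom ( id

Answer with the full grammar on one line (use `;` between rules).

Left recursion appears on Atom.
For Atom: α = {Factor, ( id}, β = {(, Term, Expr}. Rewrite as Atom → β Atom1 and Atom1 → α Atom1 | ε.

Expr → ( id | Term id | Atom Expr Factor | * (; Factor → id ( | id *; Term → * | id id | ( Atom (; Atom → ( Atom1 | Term Atom1 | Expr Atom1; Atom1 → Factor Atom1 | ( id Atom1 | ε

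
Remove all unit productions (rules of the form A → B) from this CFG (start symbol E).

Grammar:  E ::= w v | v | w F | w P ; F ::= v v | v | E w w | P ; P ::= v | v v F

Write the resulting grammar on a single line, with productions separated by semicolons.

E ::= w v | v | w F | w P; F ::= v v | v | E w w | v v F; P ::= v | v v F

Unit pairs: F ⇒* {P}.
For each unit pair (A, B), copy every non-unit production of B to A, then drop all unit productions.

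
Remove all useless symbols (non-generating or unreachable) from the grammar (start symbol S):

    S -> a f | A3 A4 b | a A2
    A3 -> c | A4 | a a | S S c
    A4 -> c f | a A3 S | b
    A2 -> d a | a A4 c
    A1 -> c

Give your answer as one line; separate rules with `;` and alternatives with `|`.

Generating nonterminals: {A1, A2, A3, A4, S}.
Reachable from S after that: {A2, A3, A4, S}.
Removed useless symbols: {A1} and every production mentioning them.

S -> a f | A3 A4 b | a A2; A3 -> c | A4 | a a | S S c; A4 -> c f | a A3 S | b; A2 -> d a | a A4 c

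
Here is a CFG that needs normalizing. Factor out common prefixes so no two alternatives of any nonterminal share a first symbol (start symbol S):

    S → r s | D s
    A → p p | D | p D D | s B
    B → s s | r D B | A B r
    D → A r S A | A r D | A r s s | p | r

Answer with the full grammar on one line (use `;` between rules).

S → r s | D s; A → D | s B | p A'; B → s s | r D B | A B r; D → p | r | A r D'; A' → p | D D; D' → S A | D | s s

A has alternatives sharing prefix 'p': factor to A → p A' with A' → p | D D.
D has alternatives sharing prefix 'A r': factor to D → A r D' with D' → S A | D | s s.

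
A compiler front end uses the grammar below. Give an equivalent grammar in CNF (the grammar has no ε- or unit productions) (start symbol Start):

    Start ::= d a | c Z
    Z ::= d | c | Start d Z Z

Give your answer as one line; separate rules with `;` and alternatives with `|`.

Introduce a nonterminal for each terminal appearing in a rule of length ≥ 2: X1 → d, X2 → a, X3 → c.
Binarize each right-hand side of length ≥ 3 by chaining fresh nonterminals (Y1, Y2, …): affected rules were Z → Start X1 Z Z.

Start ::= X1 X2 | X3 Z; Z ::= d | c | Start Y1; X1 ::= d; X2 ::= a; X3 ::= c; Y1 ::= X1 Y2; Y2 ::= Z Z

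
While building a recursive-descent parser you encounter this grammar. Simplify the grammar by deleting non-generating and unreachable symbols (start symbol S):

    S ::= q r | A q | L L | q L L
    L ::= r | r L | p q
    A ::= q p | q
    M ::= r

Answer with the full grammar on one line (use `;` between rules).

S ::= q r | A q | L L | q L L; L ::= r | r L | p q; A ::= q p | q

Generating nonterminals: {A, L, M, S}.
Reachable from S after that: {A, L, S}.
Removed useless symbols: {M} and every production mentioning them.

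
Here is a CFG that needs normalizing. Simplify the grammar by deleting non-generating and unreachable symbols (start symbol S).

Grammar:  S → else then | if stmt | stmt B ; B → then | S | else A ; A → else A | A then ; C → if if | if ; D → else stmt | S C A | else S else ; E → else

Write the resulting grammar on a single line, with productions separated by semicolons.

S → else then | if stmt | stmt B; B → then | S

Generating nonterminals: {B, C, D, E, S}.
Reachable from S after that: {B, S}.
Removed useless symbols: {A, C, D, E} and every production mentioning them.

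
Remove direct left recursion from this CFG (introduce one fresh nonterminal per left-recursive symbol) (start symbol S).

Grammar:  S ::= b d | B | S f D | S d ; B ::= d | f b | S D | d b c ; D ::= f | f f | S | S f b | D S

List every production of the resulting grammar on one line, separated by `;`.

S ::= b d S' | B S'; B ::= d | f b | S D | d b c; D ::= f D' | f f D' | S D' | S f b D'; S' ::= f D S' | d S' | eps; D' ::= S D' | eps

Directly left-recursive nonterminals: S, D.
For S: α = {f D, d}, β = {b d, B}. Rewrite as S → β S' and S' → α S' | ε.
For D: α = {S}, β = {f, f f, S, S f b}. Rewrite as D → β D' and D' → α D' | ε.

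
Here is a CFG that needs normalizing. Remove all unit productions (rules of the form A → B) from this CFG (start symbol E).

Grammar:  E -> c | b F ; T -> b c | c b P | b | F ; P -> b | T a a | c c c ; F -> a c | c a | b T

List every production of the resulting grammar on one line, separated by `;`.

Unit pairs: T ⇒* {F}.
For each unit pair (A, B), copy every non-unit production of B to A, then drop all unit productions.

E -> c | b F; T -> a c | c a | b T | b c | c b P | b; P -> b | T a a | c c c; F -> a c | c a | b T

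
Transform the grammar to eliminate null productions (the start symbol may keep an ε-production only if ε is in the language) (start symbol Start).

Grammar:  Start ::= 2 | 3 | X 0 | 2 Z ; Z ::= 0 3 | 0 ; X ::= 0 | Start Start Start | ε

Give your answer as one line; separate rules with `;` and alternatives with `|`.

Nullable nonterminals: {X}.
ε ∉ L(G), so no ε-production is kept.
Expand every rule over subsets of its nullable positions: Start → X 0 gives X 0 | 0.

Start ::= 2 | 3 | X 0 | 0 | 2 Z; Z ::= 0 3 | 0; X ::= 0 | Start Start Start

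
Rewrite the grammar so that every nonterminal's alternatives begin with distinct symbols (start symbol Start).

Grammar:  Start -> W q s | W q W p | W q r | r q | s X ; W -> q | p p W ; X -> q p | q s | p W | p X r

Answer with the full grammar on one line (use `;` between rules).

Start -> r q | s X | W q Start1; W -> q | p p W; X -> q X1 | p X2; Start1 -> s | W p | r; X1 -> p | s; X2 -> W | X r

Start has alternatives sharing prefix 'W q': factor to Start → W q Start1 with Start1 → s | W p | r.
X has alternatives sharing prefix 'q': factor to X → q X1 with X1 → p | s.
X has alternatives sharing prefix 'p': factor to X → p X2 with X2 → W | X r.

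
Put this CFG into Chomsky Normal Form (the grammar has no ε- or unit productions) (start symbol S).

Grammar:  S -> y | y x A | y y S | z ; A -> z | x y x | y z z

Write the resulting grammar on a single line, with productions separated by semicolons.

Introduce a nonterminal for each terminal appearing in a rule of length ≥ 2: X1 → y, X2 → x, X3 → z.
Binarize each right-hand side of length ≥ 3 by chaining fresh nonterminals (Y1, Y2, …): affected rules were S → X1 X2 A; S → X1 X1 S; A → X2 X1 X2; A → X1 X3 X3.

S -> y | X1 Y1 | X1 Y2 | z; A -> z | X2 Y3 | X1 Y4; X1 -> y; X2 -> x; X3 -> z; Y1 -> X2 A; Y2 -> X1 S; Y3 -> X1 X2; Y4 -> X3 X3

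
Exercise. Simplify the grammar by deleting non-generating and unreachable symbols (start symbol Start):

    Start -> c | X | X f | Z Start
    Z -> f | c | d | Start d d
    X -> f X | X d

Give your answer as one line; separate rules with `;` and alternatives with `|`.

Start -> c | Z Start; Z -> f | c | d | Start d d

Generating nonterminals: {Start, Z}.
Reachable from Start after that: {Start, Z}.
Removed useless symbols: {X} and every production mentioning them.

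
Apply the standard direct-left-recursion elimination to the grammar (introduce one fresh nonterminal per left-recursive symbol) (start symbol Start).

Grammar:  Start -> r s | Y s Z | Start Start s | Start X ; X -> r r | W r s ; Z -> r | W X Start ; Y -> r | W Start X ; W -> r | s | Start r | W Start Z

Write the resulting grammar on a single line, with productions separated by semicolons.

Start -> r s Start1 | Y s Z Start1; X -> r r | W r s; Z -> r | W X Start; Y -> r | W Start X; W -> r W1 | s W1 | Start r W1; Start1 -> Start s Start1 | X Start1 | ε; W1 -> Start Z W1 | ε

Start, W are directly left-recursive.
For Start: α = {Start s, X}, β = {r s, Y s Z}. Rewrite as Start → β Start1 and Start1 → α Start1 | ε.
For W: α = {Start Z}, β = {r, s, Start r}. Rewrite as W → β W1 and W1 → α W1 | ε.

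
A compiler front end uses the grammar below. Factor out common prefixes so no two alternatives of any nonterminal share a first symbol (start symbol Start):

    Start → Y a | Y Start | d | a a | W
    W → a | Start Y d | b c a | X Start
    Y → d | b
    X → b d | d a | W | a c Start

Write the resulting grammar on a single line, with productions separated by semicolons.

Start has alternatives sharing prefix 'Y': factor to Start → Y Start1 with Start1 → a | Start.

Start → d | a a | W | Y Start1; W → a | Start Y d | b c a | X Start; Y → d | b; X → b d | d a | W | a c Start; Start1 → a | Start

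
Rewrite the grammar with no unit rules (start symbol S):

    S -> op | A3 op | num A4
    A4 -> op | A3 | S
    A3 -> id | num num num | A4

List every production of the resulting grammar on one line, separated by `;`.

Unit pairs: A3 ⇒* {A4, S}; A4 ⇒* {A3, S}.
Replace each nonterminal's rules with the union of the non-unit rules of every nonterminal it unit-derives.

S -> op | A3 op | num A4; A4 -> op | A3 op | num A4 | id | num num num; A3 -> op | A3 op | num A4 | id | num num num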